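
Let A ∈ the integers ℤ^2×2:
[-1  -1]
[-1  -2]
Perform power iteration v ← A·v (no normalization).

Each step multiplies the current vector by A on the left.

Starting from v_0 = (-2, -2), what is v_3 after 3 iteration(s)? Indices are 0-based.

v_0 = (-2, -2).
v_1 = A·v_0 = (4, 6).
v_2 = A·v_1 = (-10, -16).
v_3 = A·v_2 = (26, 42).

v_3 = (26, 42)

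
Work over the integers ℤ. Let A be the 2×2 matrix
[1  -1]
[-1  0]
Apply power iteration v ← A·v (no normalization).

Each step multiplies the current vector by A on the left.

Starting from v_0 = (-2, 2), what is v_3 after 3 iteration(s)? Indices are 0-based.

v_3 = (-10, 6)

v_0 = (-2, 2).
v_1 = A·v_0 = (-4, 2).
v_2 = A·v_1 = (-6, 4).
v_3 = A·v_2 = (-10, 6).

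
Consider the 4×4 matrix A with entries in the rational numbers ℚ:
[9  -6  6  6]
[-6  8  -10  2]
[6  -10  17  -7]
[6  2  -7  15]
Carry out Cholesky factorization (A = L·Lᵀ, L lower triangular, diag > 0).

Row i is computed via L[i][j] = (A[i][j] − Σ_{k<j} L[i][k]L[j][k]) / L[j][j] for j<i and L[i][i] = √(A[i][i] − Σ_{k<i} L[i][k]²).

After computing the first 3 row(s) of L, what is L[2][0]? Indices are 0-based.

Step 1: L[0][0] = √(9) = 3.
  L[1][0] = (-6) / L[0][0] = -2.
Step 2: L[1][1] = √(4) = 2.
  L[2][0] = (6) / L[0][0] = 2.
  L[2][1] = (-6) / L[1][1] = -3.
Step 3: L[2][2] = √(4) = 2.

L[2][0] = 2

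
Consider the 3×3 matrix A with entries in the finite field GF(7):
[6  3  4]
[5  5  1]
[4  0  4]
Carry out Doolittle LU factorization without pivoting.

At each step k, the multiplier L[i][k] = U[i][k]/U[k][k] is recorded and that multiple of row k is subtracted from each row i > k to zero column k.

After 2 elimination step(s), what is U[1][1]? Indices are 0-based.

U[1][1] = 6

[col 0] pivot 6
  R1 -= 2*R0 → (0, 6, 0)  (L[1][0] := 2)
  R2 -= 3*R0 → (0, 5, 6)  (L[2][0] := 3)
[col 1] pivot 6
  R2 -= 2*R1 → (0, 0, 6)  (L[2][1] := 2)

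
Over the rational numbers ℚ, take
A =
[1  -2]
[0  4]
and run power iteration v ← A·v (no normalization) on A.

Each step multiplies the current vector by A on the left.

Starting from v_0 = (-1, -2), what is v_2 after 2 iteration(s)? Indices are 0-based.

v_2 = (19, -32)

v_0 = (-1, -2).
v_1 = A·v_0 = (3, -8).
v_2 = A·v_1 = (19, -32).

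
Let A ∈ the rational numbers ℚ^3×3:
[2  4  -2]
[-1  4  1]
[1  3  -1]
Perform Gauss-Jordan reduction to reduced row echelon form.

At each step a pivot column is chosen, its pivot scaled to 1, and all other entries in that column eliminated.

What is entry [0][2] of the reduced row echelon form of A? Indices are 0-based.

M[0][2] = -1

step 1: normalize row 0 (÷2) = (1, 2, -1)
  row 1: subtract -1×row0 = (0, 6, 0)
  row 2: subtract 1×row0 = (0, 1, 0)
step 2: normalize row 1 (÷6) = (0, 1, 0)
  row 0: subtract 2×row1 = (1, 0, -1)
  row 2: subtract 1×row1 = (0, 0, 0)
skip col 2 (zero from row 2)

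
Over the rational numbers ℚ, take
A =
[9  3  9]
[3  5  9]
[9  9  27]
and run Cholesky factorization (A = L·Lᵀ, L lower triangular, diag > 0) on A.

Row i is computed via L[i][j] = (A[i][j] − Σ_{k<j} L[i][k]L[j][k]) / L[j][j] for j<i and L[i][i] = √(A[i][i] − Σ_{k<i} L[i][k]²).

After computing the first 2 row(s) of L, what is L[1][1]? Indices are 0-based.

Step 1: L[0][0] = √(9) = 3.
  L[1][0] = (3) / L[0][0] = 1.
Step 2: L[1][1] = √(4) = 2.

L[1][1] = 2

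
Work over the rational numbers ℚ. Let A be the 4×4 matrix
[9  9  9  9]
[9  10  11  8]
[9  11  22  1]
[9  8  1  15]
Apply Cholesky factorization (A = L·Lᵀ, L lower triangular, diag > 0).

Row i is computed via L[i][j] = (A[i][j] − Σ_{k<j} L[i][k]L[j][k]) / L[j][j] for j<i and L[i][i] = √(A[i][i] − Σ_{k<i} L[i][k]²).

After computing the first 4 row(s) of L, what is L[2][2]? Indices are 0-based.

L[2][2] = 3

Step 1: L[0][0] = √(9) = 3.
  L[1][0] = (9) / L[0][0] = 3.
Step 2: L[1][1] = √(1) = 1.
  L[2][0] = (9) / L[0][0] = 3.
  L[2][1] = (2) / L[1][1] = 2.
Step 3: L[2][2] = √(9) = 3.
  L[3][0] = (9) / L[0][0] = 3.
  L[3][1] = (-1) / L[1][1] = -1.
  L[3][2] = (-6) / L[2][2] = -2.
Step 4: L[3][3] = √(1) = 1.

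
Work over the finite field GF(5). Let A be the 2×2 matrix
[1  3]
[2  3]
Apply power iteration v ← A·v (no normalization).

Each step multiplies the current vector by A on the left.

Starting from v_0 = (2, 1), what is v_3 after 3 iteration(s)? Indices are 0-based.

v_0 = (2, 1).
v_1 = A·v_0 = (0, 2).
v_2 = A·v_1 = (1, 1).
v_3 = A·v_2 = (4, 0).

v_3 = (4, 0)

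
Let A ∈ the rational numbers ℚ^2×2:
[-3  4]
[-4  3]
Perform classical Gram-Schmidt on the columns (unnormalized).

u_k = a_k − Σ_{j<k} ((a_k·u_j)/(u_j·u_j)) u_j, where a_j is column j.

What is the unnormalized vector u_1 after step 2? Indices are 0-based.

u_1 = (28/25, -21/25)

Step 1: u_0 = a_0 = (-3, -4).
Step 2: u_1 = a_1 − (-24/25)·u_0 = (28/25, -21/25).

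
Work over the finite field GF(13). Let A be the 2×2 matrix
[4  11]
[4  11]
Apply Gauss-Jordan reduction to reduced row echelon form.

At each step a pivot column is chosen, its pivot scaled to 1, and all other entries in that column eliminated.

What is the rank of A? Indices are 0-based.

rank = 1

step 1: normalize row 0 (÷4) = (1, 6)
  row 1: subtract 4×row0 = (0, 0)
skip col 1 (zero from row 1)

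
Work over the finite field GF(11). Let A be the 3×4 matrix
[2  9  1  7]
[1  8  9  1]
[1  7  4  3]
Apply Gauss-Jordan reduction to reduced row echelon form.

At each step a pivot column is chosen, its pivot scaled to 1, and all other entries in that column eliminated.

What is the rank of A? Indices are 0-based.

rank = 3

[1] R0 /= 2  ⇒  (1, 10, 6, 9)
     R1 -= 1·R0  ⇒  (0, 9, 3, 3)
     R2 -= 1·R0  ⇒  (0, 8, 9, 5)
[2] R1 /= 9  ⇒  (0, 1, 4, 4)
     R0 -= 10·R1  ⇒  (1, 0, 10, 2)
     R2 -= 8·R1  ⇒  (0, 0, 10, 6)
[3] R2 /= 10  ⇒  (0, 0, 1, 5)
     R0 -= 10·R2  ⇒  (1, 0, 0, 7)
     R1 -= 4·R2  ⇒  (0, 1, 0, 6)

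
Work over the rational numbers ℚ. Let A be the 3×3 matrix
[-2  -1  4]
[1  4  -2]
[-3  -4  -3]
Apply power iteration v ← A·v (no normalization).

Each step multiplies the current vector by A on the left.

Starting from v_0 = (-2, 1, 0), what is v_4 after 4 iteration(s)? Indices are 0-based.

v_4 = (288, 115, -122)

v_0 = (-2, 1, 0).
v_1 = A·v_0 = (3, 2, 2).
v_2 = A·v_1 = (0, 7, -23).
v_3 = A·v_2 = (-99, 74, 41).
v_4 = A·v_3 = (288, 115, -122).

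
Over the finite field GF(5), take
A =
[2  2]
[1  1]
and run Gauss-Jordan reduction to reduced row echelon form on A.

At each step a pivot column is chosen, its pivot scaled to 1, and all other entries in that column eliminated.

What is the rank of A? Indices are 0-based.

rank = 1

[1] R0 /= 2  ⇒  (1, 1)
     R1 -= 1·R0  ⇒  (0, 0)
column 1 empty below row 1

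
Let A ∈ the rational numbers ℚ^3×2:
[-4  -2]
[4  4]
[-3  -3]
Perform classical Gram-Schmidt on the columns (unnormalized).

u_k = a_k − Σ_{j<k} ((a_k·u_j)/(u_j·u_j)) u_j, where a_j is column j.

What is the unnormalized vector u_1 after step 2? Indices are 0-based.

u_1 = (50/41, 32/41, -24/41)

Step 1: u_0 = a_0 = (-4, 4, -3).
Step 2: u_1 = a_1 − (33/41)·u_0 = (50/41, 32/41, -24/41).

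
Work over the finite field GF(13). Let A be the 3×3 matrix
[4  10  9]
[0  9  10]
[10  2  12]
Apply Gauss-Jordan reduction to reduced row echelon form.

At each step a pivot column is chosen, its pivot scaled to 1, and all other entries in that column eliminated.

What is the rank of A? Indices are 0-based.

rank = 3

pivot(0,0)=4: scale R0 → (1, 9, 12)
  clear (2,0): R2 −= (10)R0 → (0, 3, 9)
pivot(1,1)=9: scale R1 → (0, 1, 4)
  clear (0,1): R0 −= (9)R1 → (1, 0, 2)
  clear (2,1): R2 −= (3)R1 → (0, 0, 10)
pivot(2,2)=10: scale R2 → (0, 0, 1)
  clear (0,2): R0 −= (2)R2 → (1, 0, 0)
  clear (1,2): R1 −= (4)R2 → (0, 1, 0)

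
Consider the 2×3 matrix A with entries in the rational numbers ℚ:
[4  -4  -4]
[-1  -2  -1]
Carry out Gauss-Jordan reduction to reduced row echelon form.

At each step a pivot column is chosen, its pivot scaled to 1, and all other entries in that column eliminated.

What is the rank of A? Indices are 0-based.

step 1: normalize row 0 (÷4) = (1, -1, -1)
  row 1: subtract -1×row0 = (0, -3, -2)
step 2: normalize row 1 (÷-3) = (0, 1, 2/3)
  row 0: subtract -1×row1 = (1, 0, -1/3)

rank = 2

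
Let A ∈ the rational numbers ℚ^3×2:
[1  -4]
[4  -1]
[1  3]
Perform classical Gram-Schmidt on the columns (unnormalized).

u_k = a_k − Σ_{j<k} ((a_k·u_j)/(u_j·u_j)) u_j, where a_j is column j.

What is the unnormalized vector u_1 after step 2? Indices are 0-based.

u_1 = (-67/18, 1/9, 59/18)

Step 1: u_0 = a_0 = (1, 4, 1).
Step 2: u_1 = a_1 − (-5/18)·u_0 = (-67/18, 1/9, 59/18).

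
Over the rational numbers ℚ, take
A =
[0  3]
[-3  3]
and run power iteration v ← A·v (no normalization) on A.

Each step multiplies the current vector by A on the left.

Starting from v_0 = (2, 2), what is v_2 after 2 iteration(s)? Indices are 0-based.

v_2 = (0, -18)

v_0 = (2, 2).
v_1 = A·v_0 = (6, 0).
v_2 = A·v_1 = (0, -18).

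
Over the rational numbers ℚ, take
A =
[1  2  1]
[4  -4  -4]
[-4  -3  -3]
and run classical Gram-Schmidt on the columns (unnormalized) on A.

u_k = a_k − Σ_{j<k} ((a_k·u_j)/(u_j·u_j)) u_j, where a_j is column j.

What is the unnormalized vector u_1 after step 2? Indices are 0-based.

Step 1: u_0 = a_0 = (1, 4, -4).
Step 2: u_1 = a_1 − (-2/33)·u_0 = (68/33, -124/33, -107/33).

u_1 = (68/33, -124/33, -107/33)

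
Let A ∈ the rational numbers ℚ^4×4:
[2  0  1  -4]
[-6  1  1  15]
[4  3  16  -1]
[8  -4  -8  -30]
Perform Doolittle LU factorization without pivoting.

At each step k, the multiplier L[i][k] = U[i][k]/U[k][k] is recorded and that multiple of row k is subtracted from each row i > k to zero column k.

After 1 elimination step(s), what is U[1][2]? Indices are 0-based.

U[1][2] = 4

[col 0] pivot 2
  R1 -= -3*R0 → (0, 1, 4, 3)  (L[1][0] := -3)
  R2 -= 2*R0 → (0, 3, 14, 7)  (L[2][0] := 2)
  R3 -= 4*R0 → (0, -4, -12, -14)  (L[3][0] := 4)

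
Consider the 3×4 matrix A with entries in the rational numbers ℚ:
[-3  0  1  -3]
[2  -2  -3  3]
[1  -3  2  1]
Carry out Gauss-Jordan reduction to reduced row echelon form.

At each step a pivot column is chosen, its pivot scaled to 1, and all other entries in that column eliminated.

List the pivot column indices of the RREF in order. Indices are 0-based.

pivot columns: 0, 1, 2

step 1: normalize row 0 (÷-3) = (1, 0, -1/3, 1)
  row 1: subtract 2×row0 = (0, -2, -7/3, 1)
  row 2: subtract 1×row0 = (0, -3, 7/3, 0)
step 2: normalize row 1 (÷-2) = (0, 1, 7/6, -1/2)
  row 2: subtract -3×row1 = (0, 0, 35/6, -3/2)
step 3: normalize row 2 (÷35/6) = (0, 0, 1, -9/35)
  row 0: subtract -1/3×row2 = (1, 0, 0, 32/35)
  row 1: subtract 7/6×row2 = (0, 1, 0, -1/5)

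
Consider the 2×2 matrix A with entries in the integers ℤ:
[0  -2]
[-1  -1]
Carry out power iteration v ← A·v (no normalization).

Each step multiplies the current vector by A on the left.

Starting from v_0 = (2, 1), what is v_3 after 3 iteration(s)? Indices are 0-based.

v_0 = (2, 1).
v_1 = A·v_0 = (-2, -3).
v_2 = A·v_1 = (6, 5).
v_3 = A·v_2 = (-10, -11).

v_3 = (-10, -11)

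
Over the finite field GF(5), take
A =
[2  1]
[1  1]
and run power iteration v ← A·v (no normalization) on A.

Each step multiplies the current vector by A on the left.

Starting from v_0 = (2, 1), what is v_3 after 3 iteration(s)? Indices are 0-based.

v_3 = (4, 1)

v_0 = (2, 1).
v_1 = A·v_0 = (0, 3).
v_2 = A·v_1 = (3, 3).
v_3 = A·v_2 = (4, 1).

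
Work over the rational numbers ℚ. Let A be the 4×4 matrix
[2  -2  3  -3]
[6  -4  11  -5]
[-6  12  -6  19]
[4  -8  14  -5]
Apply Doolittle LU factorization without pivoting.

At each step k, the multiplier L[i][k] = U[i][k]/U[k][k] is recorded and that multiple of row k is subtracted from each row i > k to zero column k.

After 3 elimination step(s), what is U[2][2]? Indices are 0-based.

U[2][2] = -3

[col 0] pivot 2
  R1 -= 3*R0 → (0, 2, 2, 4)  (L[1][0] := 3)
  R2 -= -3*R0 → (0, 6, 3, 10)  (L[2][0] := -3)
  R3 -= 2*R0 → (0, -4, 8, 1)  (L[3][0] := 2)
[col 1] pivot 2
  R2 -= 3*R1 → (0, 0, -3, -2)  (L[2][1] := 3)
  R3 -= -2*R1 → (0, 0, 12, 9)  (L[3][1] := -2)
[col 2] pivot -3
  R3 -= -4*R2 → (0, 0, 0, 1)  (L[3][2] := -4)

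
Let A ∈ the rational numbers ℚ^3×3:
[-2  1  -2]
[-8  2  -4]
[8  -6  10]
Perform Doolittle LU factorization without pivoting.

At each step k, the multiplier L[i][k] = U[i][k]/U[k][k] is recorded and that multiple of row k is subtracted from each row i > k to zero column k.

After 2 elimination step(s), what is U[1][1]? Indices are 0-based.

U[1][1] = -2

k=0: U[0][0]=-2
  eliminate (1,0): mult=4, new row 1: (0, -2, 4); set L[1][0]=4
  eliminate (2,0): mult=-4, new row 2: (0, -2, 2); set L[2][0]=-4
k=1: U[1][1]=-2
  eliminate (2,1): mult=1, new row 2: (0, 0, -2); set L[2][1]=1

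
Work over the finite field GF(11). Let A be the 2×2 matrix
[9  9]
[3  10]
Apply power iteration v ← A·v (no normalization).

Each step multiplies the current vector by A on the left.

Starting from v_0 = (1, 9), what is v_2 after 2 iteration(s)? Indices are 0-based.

v_0 = (1, 9).
v_1 = A·v_0 = (2, 5).
v_2 = A·v_1 = (8, 1).

v_2 = (8, 1)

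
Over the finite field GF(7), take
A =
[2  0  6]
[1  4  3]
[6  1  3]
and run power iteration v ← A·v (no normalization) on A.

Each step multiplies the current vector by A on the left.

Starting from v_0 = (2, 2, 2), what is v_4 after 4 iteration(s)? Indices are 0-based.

v_4 = (5, 4, 4)

v_0 = (2, 2, 2).
v_1 = A·v_0 = (2, 2, 6).
v_2 = A·v_1 = (5, 0, 4).
v_3 = A·v_2 = (6, 3, 0).
v_4 = A·v_3 = (5, 4, 4).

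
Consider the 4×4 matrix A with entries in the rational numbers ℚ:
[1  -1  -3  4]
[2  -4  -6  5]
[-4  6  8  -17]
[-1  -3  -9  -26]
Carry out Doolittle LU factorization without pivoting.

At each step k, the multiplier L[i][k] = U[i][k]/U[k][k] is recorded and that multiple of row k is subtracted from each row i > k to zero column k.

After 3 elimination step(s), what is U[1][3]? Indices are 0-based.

U[1][3] = -3

k=0: U[0][0]=1
  eliminate (1,0): mult=2, new row 1: (0, -2, 0, -3); set L[1][0]=2
  eliminate (2,0): mult=-4, new row 2: (0, 2, -4, -1); set L[2][0]=-4
  eliminate (3,0): mult=-1, new row 3: (0, -4, -12, -22); set L[3][0]=-1
k=1: U[1][1]=-2
  eliminate (2,1): mult=-1, new row 2: (0, 0, -4, -4); set L[2][1]=-1
  eliminate (3,1): mult=2, new row 3: (0, 0, -12, -16); set L[3][1]=2
k=2: U[2][2]=-4
  eliminate (3,2): mult=3, new row 3: (0, 0, 0, -4); set L[3][2]=3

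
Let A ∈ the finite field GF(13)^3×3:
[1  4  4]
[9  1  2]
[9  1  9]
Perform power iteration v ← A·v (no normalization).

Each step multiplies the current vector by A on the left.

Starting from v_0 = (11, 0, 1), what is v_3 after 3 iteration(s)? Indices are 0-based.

v_0 = (11, 0, 1).
v_1 = A·v_0 = (2, 10, 4).
v_2 = A·v_1 = (6, 10, 12).
v_3 = A·v_2 = (3, 10, 3).

v_3 = (3, 10, 3)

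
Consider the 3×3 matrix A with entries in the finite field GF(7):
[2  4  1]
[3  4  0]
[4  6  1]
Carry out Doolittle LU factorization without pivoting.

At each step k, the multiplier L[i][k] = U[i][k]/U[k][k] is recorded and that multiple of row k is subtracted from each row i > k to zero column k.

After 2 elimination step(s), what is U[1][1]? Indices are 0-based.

k=0: U[0][0]=2
  eliminate (1,0): mult=5, new row 1: (0, 5, 2); set L[1][0]=5
  eliminate (2,0): mult=2, new row 2: (0, 5, 6); set L[2][0]=2
k=1: U[1][1]=5
  eliminate (2,1): mult=1, new row 2: (0, 0, 4); set L[2][1]=1

U[1][1] = 5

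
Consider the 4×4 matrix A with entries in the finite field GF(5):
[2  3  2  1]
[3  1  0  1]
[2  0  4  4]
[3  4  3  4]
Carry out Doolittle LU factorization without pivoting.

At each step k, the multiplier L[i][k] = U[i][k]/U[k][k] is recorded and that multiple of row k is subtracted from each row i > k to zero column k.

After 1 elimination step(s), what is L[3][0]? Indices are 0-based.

L[3][0] = 4

[col 0] pivot 2
  R1 -= 4*R0 → (0, 4, 2, 2)  (L[1][0] := 4)
  R2 -= 1*R0 → (0, 2, 2, 3)  (L[2][0] := 1)
  R3 -= 4*R0 → (0, 2, 0, 0)  (L[3][0] := 4)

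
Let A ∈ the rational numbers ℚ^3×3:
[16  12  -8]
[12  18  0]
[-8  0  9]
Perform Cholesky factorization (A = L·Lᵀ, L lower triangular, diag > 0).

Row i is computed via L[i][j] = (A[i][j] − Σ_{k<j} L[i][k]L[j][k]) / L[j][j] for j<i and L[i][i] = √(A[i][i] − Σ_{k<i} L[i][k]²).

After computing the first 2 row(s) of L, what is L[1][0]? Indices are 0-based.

Step 1: L[0][0] = √(16) = 4.
  L[1][0] = (12) / L[0][0] = 3.
Step 2: L[1][1] = √(9) = 3.

L[1][0] = 3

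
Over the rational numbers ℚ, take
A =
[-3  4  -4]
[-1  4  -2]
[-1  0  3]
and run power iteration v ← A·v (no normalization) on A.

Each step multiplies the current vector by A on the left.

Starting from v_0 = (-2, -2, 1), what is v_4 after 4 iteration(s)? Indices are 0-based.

v_4 = (-618, -676, 417)

v_0 = (-2, -2, 1).
v_1 = A·v_0 = (-6, -8, 5).
v_2 = A·v_1 = (-34, -36, 21).
v_3 = A·v_2 = (-126, -152, 97).
v_4 = A·v_3 = (-618, -676, 417).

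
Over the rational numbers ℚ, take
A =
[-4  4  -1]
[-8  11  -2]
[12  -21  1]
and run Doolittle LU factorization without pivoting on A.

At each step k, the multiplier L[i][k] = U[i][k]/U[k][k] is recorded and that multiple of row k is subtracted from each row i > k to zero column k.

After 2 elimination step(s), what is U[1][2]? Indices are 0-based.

k=0: U[0][0]=-4
  eliminate (1,0): mult=2, new row 1: (0, 3, 0); set L[1][0]=2
  eliminate (2,0): mult=-3, new row 2: (0, -9, -2); set L[2][0]=-3
k=1: U[1][1]=3
  eliminate (2,1): mult=-3, new row 2: (0, 0, -2); set L[2][1]=-3

U[1][2] = 0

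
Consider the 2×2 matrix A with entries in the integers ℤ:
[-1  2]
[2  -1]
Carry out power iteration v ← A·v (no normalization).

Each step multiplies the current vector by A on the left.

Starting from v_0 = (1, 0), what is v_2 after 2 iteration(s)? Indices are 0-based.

v_0 = (1, 0).
v_1 = A·v_0 = (-1, 2).
v_2 = A·v_1 = (5, -4).

v_2 = (5, -4)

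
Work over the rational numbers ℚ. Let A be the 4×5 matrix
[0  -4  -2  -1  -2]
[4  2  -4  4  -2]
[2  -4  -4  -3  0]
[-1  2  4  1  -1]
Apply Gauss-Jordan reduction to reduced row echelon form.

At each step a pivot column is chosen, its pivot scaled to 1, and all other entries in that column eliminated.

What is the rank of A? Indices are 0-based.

[1] R0 <-> R1
[1] R0 /= 4  ⇒  (1, 1/2, -1, 1, -1/2)
     R2 -= 2·R0  ⇒  (0, -5, -2, -5, 1)
     R3 -= -1·R0  ⇒  (0, 5/2, 3, 2, -3/2)
[2] R1 /= -4  ⇒  (0, 1, 1/2, 1/4, 1/2)
     R0 -= 1/2·R1  ⇒  (1, 0, -5/4, 7/8, -3/4)
     R2 -= -5·R1  ⇒  (0, 0, 1/2, -15/4, 7/2)
     R3 -= 5/2·R1  ⇒  (0, 0, 7/4, 11/8, -11/4)
[3] R2 /= 1/2  ⇒  (0, 0, 1, -15/2, 7)
     R0 -= -5/4·R2  ⇒  (1, 0, 0, -17/2, 8)
     R1 -= 1/2·R2  ⇒  (0, 1, 0, 4, -3)
     R3 -= 7/4·R2  ⇒  (0, 0, 0, 29/2, -15)
[4] R3 /= 29/2  ⇒  (0, 0, 0, 1, -30/29)
     R0 -= -17/2·R3  ⇒  (1, 0, 0, 0, -23/29)
     R1 -= 4·R3  ⇒  (0, 1, 0, 0, 33/29)
     R2 -= -15/2·R3  ⇒  (0, 0, 1, 0, -22/29)

rank = 4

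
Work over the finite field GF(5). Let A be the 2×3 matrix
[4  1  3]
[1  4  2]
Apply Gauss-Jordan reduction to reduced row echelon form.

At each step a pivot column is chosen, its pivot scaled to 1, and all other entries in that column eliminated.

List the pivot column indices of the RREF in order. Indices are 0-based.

pivot columns: 0

[1] R0 /= 4  ⇒  (1, 4, 2)
     R1 -= 1·R0  ⇒  (0, 0, 0)
column 1 empty below row 1
column 2 empty below row 1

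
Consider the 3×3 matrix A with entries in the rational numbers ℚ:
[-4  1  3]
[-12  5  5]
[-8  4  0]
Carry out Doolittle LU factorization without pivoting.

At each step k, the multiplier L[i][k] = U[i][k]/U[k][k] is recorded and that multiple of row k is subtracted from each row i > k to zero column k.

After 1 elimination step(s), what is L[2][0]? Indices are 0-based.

L[2][0] = 2

Step 1: pivot at (0,0) is -4.
  row1 ← row1 − (3)·row0  ⇒  L[1][0]=3, U row1=(0, 2, -4)
  row2 ← row2 − (2)·row0  ⇒  L[2][0]=2, U row2=(0, 2, -6)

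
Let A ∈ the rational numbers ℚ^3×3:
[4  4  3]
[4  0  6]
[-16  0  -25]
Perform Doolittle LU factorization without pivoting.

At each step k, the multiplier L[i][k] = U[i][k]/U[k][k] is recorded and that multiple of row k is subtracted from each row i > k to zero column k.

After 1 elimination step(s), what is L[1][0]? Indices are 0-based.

L[1][0] = 1

[col 0] pivot 4
  R1 -= 1*R0 → (0, -4, 3)  (L[1][0] := 1)
  R2 -= -4*R0 → (0, 16, -13)  (L[2][0] := -4)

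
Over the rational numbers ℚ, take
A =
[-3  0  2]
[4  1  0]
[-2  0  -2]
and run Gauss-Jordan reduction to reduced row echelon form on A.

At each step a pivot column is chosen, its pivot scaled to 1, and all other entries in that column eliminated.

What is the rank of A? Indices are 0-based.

step 1: normalize row 0 (÷-3) = (1, 0, -2/3)
  row 1: subtract 4×row0 = (0, 1, 8/3)
  row 2: subtract -2×row0 = (0, 0, -10/3)
step 2: normalize row 1 (÷1) = (0, 1, 8/3)
step 3: normalize row 2 (÷-10/3) = (0, 0, 1)
  row 0: subtract -2/3×row2 = (1, 0, 0)
  row 1: subtract 8/3×row2 = (0, 1, 0)

rank = 3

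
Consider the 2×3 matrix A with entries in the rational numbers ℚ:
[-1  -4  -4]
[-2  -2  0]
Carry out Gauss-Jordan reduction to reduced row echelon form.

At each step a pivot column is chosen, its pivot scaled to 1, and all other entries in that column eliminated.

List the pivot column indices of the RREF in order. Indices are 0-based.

pivot columns: 0, 1

step 1: normalize row 0 (÷-1) = (1, 4, 4)
  row 1: subtract -2×row0 = (0, 6, 8)
step 2: normalize row 1 (÷6) = (0, 1, 4/3)
  row 0: subtract 4×row1 = (1, 0, -4/3)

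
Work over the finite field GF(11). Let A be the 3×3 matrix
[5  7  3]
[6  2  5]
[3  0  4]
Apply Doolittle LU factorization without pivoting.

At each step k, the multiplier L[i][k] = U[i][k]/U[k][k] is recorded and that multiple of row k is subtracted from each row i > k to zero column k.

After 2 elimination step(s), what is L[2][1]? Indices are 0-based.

Step 1: pivot at (0,0) is 5.
  row1 ← row1 − (10)·row0  ⇒  L[1][0]=10, U row1=(0, 9, 8)
  row2 ← row2 − (5)·row0  ⇒  L[2][0]=5, U row2=(0, 9, 0)
Step 2: pivot at (1,1) is 9.
  row2 ← row2 − (1)·row1  ⇒  L[2][1]=1, U row2=(0, 0, 3)

L[2][1] = 1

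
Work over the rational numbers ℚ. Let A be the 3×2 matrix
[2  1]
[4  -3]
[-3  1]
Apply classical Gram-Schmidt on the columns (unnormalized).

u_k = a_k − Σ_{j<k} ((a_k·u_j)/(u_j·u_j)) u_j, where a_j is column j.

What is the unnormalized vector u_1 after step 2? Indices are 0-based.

Step 1: u_0 = a_0 = (2, 4, -3).
Step 2: u_1 = a_1 − (-13/29)·u_0 = (55/29, -35/29, -10/29).

u_1 = (55/29, -35/29, -10/29)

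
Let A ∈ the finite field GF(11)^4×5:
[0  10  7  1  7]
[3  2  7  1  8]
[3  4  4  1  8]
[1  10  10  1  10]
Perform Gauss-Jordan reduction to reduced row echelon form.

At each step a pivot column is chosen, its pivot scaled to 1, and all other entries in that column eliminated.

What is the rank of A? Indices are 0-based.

step 1: exchange rows 0,1
step 1: normalize row 0 (÷3) = (1, 8, 6, 4, 10)
  row 2: subtract 3×row0 = (0, 2, 8, 0, 0)
  row 3: subtract 1×row0 = (0, 2, 4, 8, 0)
step 2: normalize row 1 (÷10) = (0, 1, 4, 10, 4)
  row 0: subtract 8×row1 = (1, 0, 7, 1, 0)
  row 2: subtract 2×row1 = (0, 0, 0, 2, 3)
  row 3: subtract 2×row1 = (0, 0, 7, 10, 3)
step 3: exchange rows 2,3
step 3: normalize row 2 (÷7) = (0, 0, 1, 3, 2)
  row 0: subtract 7×row2 = (1, 0, 0, 2, 8)
  row 1: subtract 4×row2 = (0, 1, 0, 9, 7)
step 4: normalize row 3 (÷2) = (0, 0, 0, 1, 7)
  row 0: subtract 2×row3 = (1, 0, 0, 0, 5)
  row 1: subtract 9×row3 = (0, 1, 0, 0, 10)
  row 2: subtract 3×row3 = (0, 0, 1, 0, 3)

rank = 4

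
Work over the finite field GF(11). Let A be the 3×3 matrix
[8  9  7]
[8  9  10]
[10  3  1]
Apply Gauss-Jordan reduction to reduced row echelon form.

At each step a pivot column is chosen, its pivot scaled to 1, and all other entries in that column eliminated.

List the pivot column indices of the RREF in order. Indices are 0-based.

[1] R0 /= 8  ⇒  (1, 8, 5)
     R1 -= 8·R0  ⇒  (0, 0, 3)
     R2 -= 10·R0  ⇒  (0, 0, 6)
column 1 empty below row 1
[2] R1 /= 3  ⇒  (0, 0, 1)
     R0 -= 5·R1  ⇒  (1, 8, 0)
     R2 -= 6·R1  ⇒  (0, 0, 0)

pivot columns: 0, 2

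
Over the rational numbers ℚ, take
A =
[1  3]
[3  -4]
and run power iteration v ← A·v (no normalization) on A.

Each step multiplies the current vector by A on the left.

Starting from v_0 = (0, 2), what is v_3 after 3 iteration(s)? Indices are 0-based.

v_3 = (132, -254)

v_0 = (0, 2).
v_1 = A·v_0 = (6, -8).
v_2 = A·v_1 = (-18, 50).
v_3 = A·v_2 = (132, -254).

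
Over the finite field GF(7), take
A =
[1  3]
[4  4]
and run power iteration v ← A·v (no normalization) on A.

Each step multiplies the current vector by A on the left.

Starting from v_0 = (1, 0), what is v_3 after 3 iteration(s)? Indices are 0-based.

v_0 = (1, 0).
v_1 = A·v_0 = (1, 4).
v_2 = A·v_1 = (6, 6).
v_3 = A·v_2 = (3, 6).

v_3 = (3, 6)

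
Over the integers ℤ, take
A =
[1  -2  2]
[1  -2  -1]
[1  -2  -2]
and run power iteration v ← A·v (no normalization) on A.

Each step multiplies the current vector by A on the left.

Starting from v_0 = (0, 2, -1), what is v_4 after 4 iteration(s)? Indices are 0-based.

v_4 = (-8, 40, 56)

v_0 = (0, 2, -1).
v_1 = A·v_0 = (-6, -3, -2).
v_2 = A·v_1 = (-4, 2, 4).
v_3 = A·v_2 = (0, -12, -16).
v_4 = A·v_3 = (-8, 40, 56).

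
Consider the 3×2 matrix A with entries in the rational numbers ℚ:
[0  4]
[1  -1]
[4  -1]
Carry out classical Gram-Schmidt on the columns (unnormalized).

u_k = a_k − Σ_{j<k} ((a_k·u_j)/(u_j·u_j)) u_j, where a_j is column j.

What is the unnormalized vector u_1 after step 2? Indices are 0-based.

Step 1: u_0 = a_0 = (0, 1, 4).
Step 2: u_1 = a_1 − (-5/17)·u_0 = (4, -12/17, 3/17).

u_1 = (4, -12/17, 3/17)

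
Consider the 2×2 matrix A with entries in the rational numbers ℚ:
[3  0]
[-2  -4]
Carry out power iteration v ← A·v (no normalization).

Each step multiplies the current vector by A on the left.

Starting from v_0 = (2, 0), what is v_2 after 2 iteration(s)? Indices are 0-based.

v_0 = (2, 0).
v_1 = A·v_0 = (6, -4).
v_2 = A·v_1 = (18, 4).

v_2 = (18, 4)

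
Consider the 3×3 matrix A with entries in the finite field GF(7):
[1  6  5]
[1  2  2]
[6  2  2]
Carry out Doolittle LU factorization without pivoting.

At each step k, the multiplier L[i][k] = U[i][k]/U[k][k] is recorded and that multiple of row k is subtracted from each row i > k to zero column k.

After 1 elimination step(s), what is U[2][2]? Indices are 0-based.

k=0: U[0][0]=1
  eliminate (1,0): mult=1, new row 1: (0, 3, 4); set L[1][0]=1
  eliminate (2,0): mult=6, new row 2: (0, 1, 0); set L[2][0]=6

U[2][2] = 0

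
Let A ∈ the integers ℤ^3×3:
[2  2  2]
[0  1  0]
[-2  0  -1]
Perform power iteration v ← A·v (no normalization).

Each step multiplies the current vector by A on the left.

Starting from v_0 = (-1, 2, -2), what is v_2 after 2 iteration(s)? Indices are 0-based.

v_0 = (-1, 2, -2).
v_1 = A·v_0 = (-2, 2, 4).
v_2 = A·v_1 = (8, 2, 0).

v_2 = (8, 2, 0)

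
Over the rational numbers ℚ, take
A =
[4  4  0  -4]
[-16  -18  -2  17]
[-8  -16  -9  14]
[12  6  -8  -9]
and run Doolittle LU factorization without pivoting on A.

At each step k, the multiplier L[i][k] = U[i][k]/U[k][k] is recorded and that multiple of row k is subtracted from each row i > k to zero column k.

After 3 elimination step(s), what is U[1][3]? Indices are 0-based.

U[1][3] = 1

k=0: U[0][0]=4
  eliminate (1,0): mult=-4, new row 1: (0, -2, -2, 1); set L[1][0]=-4
  eliminate (2,0): mult=-2, new row 2: (0, -8, -9, 6); set L[2][0]=-2
  eliminate (3,0): mult=3, new row 3: (0, -6, -8, 3); set L[3][0]=3
k=1: U[1][1]=-2
  eliminate (2,1): mult=4, new row 2: (0, 0, -1, 2); set L[2][1]=4
  eliminate (3,1): mult=3, new row 3: (0, 0, -2, 0); set L[3][1]=3
k=2: U[2][2]=-1
  eliminate (3,2): mult=2, new row 3: (0, 0, 0, -4); set L[3][2]=2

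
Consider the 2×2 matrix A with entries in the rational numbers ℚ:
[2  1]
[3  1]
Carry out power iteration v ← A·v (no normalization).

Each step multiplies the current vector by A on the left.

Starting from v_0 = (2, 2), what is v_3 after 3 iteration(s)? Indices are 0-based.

v_3 = (66, 86)

v_0 = (2, 2).
v_1 = A·v_0 = (6, 8).
v_2 = A·v_1 = (20, 26).
v_3 = A·v_2 = (66, 86).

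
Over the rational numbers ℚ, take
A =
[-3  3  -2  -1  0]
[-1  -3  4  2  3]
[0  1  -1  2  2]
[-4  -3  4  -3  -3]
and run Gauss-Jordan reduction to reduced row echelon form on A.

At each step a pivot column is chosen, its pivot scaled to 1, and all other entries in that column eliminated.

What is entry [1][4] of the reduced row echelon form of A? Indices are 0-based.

step 1: normalize row 0 (÷-3) = (1, -1, 2/3, 1/3, 0)
  row 1: subtract -1×row0 = (0, -4, 14/3, 7/3, 3)
  row 3: subtract -4×row0 = (0, -7, 20/3, -5/3, -3)
step 2: normalize row 1 (÷-4) = (0, 1, -7/6, -7/12, -3/4)
  row 0: subtract -1×row1 = (1, 0, -1/2, -1/4, -3/4)
  row 2: subtract 1×row1 = (0, 0, 1/6, 31/12, 11/4)
  row 3: subtract -7×row1 = (0, 0, -3/2, -23/4, -33/4)
step 3: normalize row 2 (÷1/6) = (0, 0, 1, 31/2, 33/2)
  row 0: subtract -1/2×row2 = (1, 0, 0, 15/2, 15/2)
  row 1: subtract -7/6×row2 = (0, 1, 0, 35/2, 37/2)
  row 3: subtract -3/2×row2 = (0, 0, 0, 35/2, 33/2)
step 4: normalize row 3 (÷35/2) = (0, 0, 0, 1, 33/35)
  row 0: subtract 15/2×row3 = (1, 0, 0, 0, 3/7)
  row 1: subtract 35/2×row3 = (0, 1, 0, 0, 2)
  row 2: subtract 31/2×row3 = (0, 0, 1, 0, 66/35)

M[1][4] = 2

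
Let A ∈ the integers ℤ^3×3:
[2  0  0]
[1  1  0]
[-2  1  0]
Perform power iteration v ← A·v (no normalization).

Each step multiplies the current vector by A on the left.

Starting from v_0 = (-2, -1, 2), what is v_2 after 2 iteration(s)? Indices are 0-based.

v_2 = (-8, -7, 5)

v_0 = (-2, -1, 2).
v_1 = A·v_0 = (-4, -3, 3).
v_2 = A·v_1 = (-8, -7, 5).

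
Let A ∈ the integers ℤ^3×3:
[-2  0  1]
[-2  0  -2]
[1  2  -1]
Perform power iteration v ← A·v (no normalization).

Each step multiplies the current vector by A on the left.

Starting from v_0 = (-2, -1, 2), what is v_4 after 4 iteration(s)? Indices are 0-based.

v_4 = (-126, -36, 102)

v_0 = (-2, -1, 2).
v_1 = A·v_0 = (6, 0, -6).
v_2 = A·v_1 = (-18, 0, 12).
v_3 = A·v_2 = (48, 12, -30).
v_4 = A·v_3 = (-126, -36, 102).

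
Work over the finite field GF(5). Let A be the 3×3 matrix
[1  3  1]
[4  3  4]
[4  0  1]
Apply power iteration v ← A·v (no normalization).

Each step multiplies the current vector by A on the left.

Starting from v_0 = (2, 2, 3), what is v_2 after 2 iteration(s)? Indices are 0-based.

v_0 = (2, 2, 3).
v_1 = A·v_0 = (1, 1, 1).
v_2 = A·v_1 = (0, 1, 0).

v_2 = (0, 1, 0)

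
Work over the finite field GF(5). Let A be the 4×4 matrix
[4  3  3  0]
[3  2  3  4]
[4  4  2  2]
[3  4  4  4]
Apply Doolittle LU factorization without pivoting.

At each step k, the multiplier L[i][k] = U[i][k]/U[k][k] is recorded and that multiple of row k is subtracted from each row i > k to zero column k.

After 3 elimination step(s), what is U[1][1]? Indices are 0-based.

U[1][1] = 1

Step 1: pivot at (0,0) is 4.
  row1 ← row1 − (2)·row0  ⇒  L[1][0]=2, U row1=(0, 1, 2, 4)
  row2 ← row2 − (1)·row0  ⇒  L[2][0]=1, U row2=(0, 1, 4, 2)
  row3 ← row3 − (2)·row0  ⇒  L[3][0]=2, U row3=(0, 3, 3, 4)
Step 2: pivot at (1,1) is 1.
  row2 ← row2 − (1)·row1  ⇒  L[2][1]=1, U row2=(0, 0, 2, 3)
  row3 ← row3 − (3)·row1  ⇒  L[3][1]=3, U row3=(0, 0, 2, 2)
Step 3: pivot at (2,2) is 2.
  row3 ← row3 − (1)·row2  ⇒  L[3][2]=1, U row3=(0, 0, 0, 4)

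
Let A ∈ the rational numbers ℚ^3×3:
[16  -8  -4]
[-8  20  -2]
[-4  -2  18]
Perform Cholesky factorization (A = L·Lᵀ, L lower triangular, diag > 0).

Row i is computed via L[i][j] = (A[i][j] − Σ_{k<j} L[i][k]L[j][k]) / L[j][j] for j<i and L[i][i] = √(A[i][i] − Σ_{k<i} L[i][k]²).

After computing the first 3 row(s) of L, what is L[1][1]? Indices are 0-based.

Step 1: L[0][0] = √(16) = 4.
  L[1][0] = (-8) / L[0][0] = -2.
Step 2: L[1][1] = √(16) = 4.
  L[2][0] = (-4) / L[0][0] = -1.
  L[2][1] = (-4) / L[1][1] = -1.
Step 3: L[2][2] = √(16) = 4.

L[1][1] = 4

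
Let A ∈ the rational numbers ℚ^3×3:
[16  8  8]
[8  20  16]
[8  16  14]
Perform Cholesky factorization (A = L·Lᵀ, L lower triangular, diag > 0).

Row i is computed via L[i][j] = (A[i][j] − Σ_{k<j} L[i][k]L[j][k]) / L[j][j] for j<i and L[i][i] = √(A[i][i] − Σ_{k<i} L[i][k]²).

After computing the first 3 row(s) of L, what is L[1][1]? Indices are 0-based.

L[1][1] = 4

Step 1: L[0][0] = √(16) = 4.
  L[1][0] = (8) / L[0][0] = 2.
Step 2: L[1][1] = √(16) = 4.
  L[2][0] = (8) / L[0][0] = 2.
  L[2][1] = (12) / L[1][1] = 3.
Step 3: L[2][2] = √(1) = 1.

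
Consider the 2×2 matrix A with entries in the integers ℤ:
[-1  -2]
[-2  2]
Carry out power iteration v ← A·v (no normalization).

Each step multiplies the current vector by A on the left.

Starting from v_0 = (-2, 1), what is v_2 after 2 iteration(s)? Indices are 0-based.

v_2 = (-12, 12)

v_0 = (-2, 1).
v_1 = A·v_0 = (0, 6).
v_2 = A·v_1 = (-12, 12).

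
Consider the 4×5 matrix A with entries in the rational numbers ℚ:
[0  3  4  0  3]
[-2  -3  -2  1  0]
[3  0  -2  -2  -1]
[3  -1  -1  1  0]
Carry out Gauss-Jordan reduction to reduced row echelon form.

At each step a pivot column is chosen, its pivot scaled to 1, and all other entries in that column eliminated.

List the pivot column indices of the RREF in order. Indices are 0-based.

pivot(0,0): swap R0↔R1
pivot(0,0)=-2: scale R0 → (1, 3/2, 1, -1/2, 0)
  clear (2,0): R2 −= (3)R0 → (0, -9/2, -5, -1/2, -1)
  clear (3,0): R3 −= (3)R0 → (0, -11/2, -4, 5/2, 0)
pivot(1,1)=3: scale R1 → (0, 1, 4/3, 0, 1)
  clear (0,1): R0 −= (3/2)R1 → (1, 0, -1, -1/2, -3/2)
  clear (2,1): R2 −= (-9/2)R1 → (0, 0, 1, -1/2, 7/2)
  clear (3,1): R3 −= (-11/2)R1 → (0, 0, 10/3, 5/2, 11/2)
pivot(2,2)=1: scale R2 → (0, 0, 1, -1/2, 7/2)
  clear (0,2): R0 −= (-1)R2 → (1, 0, 0, -1, 2)
  clear (1,2): R1 −= (4/3)R2 → (0, 1, 0, 2/3, -11/3)
  clear (3,2): R3 −= (10/3)R2 → (0, 0, 0, 25/6, -37/6)
pivot(3,3)=25/6: scale R3 → (0, 0, 0, 1, -37/25)
  clear (0,3): R0 −= (-1)R3 → (1, 0, 0, 0, 13/25)
  clear (1,3): R1 −= (2/3)R3 → (0, 1, 0, 0, -67/25)
  clear (2,3): R2 −= (-1/2)R3 → (0, 0, 1, 0, 69/25)

pivot columns: 0, 1, 2, 3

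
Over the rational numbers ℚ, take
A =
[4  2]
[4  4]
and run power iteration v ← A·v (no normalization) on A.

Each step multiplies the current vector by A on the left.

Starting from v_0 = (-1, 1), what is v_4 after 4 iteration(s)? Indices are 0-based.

v_0 = (-1, 1).
v_1 = A·v_0 = (-2, 0).
v_2 = A·v_1 = (-8, -8).
v_3 = A·v_2 = (-48, -64).
v_4 = A·v_3 = (-320, -448).

v_4 = (-320, -448)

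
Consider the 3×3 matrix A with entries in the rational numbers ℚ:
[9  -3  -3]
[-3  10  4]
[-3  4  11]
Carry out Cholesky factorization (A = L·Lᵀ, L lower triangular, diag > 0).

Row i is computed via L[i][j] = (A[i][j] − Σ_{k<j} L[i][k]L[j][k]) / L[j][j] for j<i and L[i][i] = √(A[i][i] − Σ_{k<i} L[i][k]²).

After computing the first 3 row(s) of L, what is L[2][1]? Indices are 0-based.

Step 1: L[0][0] = √(9) = 3.
  L[1][0] = (-3) / L[0][0] = -1.
Step 2: L[1][1] = √(9) = 3.
  L[2][0] = (-3) / L[0][0] = -1.
  L[2][1] = (3) / L[1][1] = 1.
Step 3: L[2][2] = √(9) = 3.

L[2][1] = 1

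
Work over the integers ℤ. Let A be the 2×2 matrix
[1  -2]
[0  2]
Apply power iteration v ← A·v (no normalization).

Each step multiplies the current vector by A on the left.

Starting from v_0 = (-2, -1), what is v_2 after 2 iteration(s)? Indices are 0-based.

v_2 = (4, -4)

v_0 = (-2, -1).
v_1 = A·v_0 = (0, -2).
v_2 = A·v_1 = (4, -4).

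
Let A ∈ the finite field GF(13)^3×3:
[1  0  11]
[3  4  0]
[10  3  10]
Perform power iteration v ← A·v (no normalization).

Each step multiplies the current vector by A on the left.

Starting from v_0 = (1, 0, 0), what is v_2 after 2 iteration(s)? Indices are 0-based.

v_0 = (1, 0, 0).
v_1 = A·v_0 = (1, 3, 10).
v_2 = A·v_1 = (7, 2, 2).

v_2 = (7, 2, 2)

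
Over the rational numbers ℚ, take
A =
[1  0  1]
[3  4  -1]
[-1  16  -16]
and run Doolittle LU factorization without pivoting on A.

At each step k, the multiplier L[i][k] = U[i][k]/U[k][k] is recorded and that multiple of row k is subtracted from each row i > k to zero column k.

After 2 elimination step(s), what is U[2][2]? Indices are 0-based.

U[2][2] = 1

[col 0] pivot 1
  R1 -= 3*R0 → (0, 4, -4)  (L[1][0] := 3)
  R2 -= -1*R0 → (0, 16, -15)  (L[2][0] := -1)
[col 1] pivot 4
  R2 -= 4*R1 → (0, 0, 1)  (L[2][1] := 4)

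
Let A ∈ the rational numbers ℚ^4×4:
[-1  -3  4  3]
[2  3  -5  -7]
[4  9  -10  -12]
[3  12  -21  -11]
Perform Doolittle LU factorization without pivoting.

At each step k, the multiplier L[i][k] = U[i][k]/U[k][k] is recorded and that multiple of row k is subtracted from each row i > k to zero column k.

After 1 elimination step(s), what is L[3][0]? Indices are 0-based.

L[3][0] = -3

[col 0] pivot -1
  R1 -= -2*R0 → (0, -3, 3, -1)  (L[1][0] := -2)
  R2 -= -4*R0 → (0, -3, 6, 0)  (L[2][0] := -4)
  R3 -= -3*R0 → (0, 3, -9, -2)  (L[3][0] := -3)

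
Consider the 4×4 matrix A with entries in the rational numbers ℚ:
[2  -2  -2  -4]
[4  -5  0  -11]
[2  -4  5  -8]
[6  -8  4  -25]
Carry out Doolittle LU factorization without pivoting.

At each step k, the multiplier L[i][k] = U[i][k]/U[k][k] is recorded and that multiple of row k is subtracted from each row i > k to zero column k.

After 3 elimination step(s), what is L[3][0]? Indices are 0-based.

L[3][0] = 3

Step 1: pivot at (0,0) is 2.
  row1 ← row1 − (2)·row0  ⇒  L[1][0]=2, U row1=(0, -1, 4, -3)
  row2 ← row2 − (1)·row0  ⇒  L[2][0]=1, U row2=(0, -2, 7, -4)
  row3 ← row3 − (3)·row0  ⇒  L[3][0]=3, U row3=(0, -2, 10, -13)
Step 2: pivot at (1,1) is -1.
  row2 ← row2 − (2)·row1  ⇒  L[2][1]=2, U row2=(0, 0, -1, 2)
  row3 ← row3 − (2)·row1  ⇒  L[3][1]=2, U row3=(0, 0, 2, -7)
Step 3: pivot at (2,2) is -1.
  row3 ← row3 − (-2)·row2  ⇒  L[3][2]=-2, U row3=(0, 0, 0, -3)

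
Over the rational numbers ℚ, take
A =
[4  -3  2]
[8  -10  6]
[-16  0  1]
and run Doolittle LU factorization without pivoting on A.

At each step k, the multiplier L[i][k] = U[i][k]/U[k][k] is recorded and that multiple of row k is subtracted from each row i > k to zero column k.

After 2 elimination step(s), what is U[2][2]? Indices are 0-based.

[col 0] pivot 4
  R1 -= 2*R0 → (0, -4, 2)  (L[1][0] := 2)
  R2 -= -4*R0 → (0, -12, 9)  (L[2][0] := -4)
[col 1] pivot -4
  R2 -= 3*R1 → (0, 0, 3)  (L[2][1] := 3)

U[2][2] = 3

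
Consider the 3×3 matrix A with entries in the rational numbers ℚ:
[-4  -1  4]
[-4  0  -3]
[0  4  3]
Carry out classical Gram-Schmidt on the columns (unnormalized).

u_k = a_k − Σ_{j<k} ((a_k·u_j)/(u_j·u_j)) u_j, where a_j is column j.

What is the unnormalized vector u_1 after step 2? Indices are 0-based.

Step 1: u_0 = a_0 = (-4, -4, 0).
Step 2: u_1 = a_1 − (1/8)·u_0 = (-1/2, 1/2, 4).

u_1 = (-1/2, 1/2, 4)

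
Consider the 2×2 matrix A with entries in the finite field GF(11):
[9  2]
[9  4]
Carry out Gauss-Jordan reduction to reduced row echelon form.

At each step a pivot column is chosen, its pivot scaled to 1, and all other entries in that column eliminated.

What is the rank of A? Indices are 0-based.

rank = 2

step 1: normalize row 0 (÷9) = (1, 10)
  row 1: subtract 9×row0 = (0, 2)
step 2: normalize row 1 (÷2) = (0, 1)
  row 0: subtract 10×row1 = (1, 0)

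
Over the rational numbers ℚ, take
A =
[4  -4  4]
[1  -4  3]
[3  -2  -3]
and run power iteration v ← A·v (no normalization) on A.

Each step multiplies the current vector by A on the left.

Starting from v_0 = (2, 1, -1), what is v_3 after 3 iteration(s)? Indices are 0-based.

v_0 = (2, 1, -1).
v_1 = A·v_0 = (0, -5, 7).
v_2 = A·v_1 = (48, 41, -11).
v_3 = A·v_2 = (-16, -149, 95).

v_3 = (-16, -149, 95)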